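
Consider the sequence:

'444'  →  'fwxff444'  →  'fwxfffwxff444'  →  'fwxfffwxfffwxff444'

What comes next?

fwxfffwxfffwxfffwxff444

Each term is the previous one with fwxff prepended.
One more step from fwxfffwxfffwxff444 gives the answer.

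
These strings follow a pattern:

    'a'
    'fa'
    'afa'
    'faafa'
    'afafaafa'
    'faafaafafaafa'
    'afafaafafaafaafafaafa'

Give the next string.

faafaafafaafaafafaafafaafaafafaafa

This is a Fibonacci-style word recurrence s(k) = s(k−2)·s(k−1): e.g. a·fa = afa.
So term 8 is faafaafafaafa·afafaafafaafaafafaafa.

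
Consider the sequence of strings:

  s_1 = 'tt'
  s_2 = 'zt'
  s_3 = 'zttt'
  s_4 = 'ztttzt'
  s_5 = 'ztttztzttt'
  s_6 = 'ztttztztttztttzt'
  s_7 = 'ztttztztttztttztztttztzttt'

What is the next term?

Each term (from the third on) is the previous term followed by the one before it: term 3 = zt·tt = zttt.
So term 8 is ztttztztttztttztztttztzttt·ztttztztttztttzt.

ztttztztttztttztztttztztttztttztztttztttzt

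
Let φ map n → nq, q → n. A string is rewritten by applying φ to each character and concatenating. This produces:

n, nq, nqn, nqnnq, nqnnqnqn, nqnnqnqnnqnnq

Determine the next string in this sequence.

Replace each of the 13 characters of nqnnqnqnnqnnq in place — nq n nq nq n nq n nq nq n nq nq n — and concatenate.

nqnnqnqnnqnnqnqnnqnqn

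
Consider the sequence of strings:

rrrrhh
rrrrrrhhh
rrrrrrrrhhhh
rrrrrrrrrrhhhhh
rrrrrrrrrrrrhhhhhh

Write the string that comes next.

The n-th term is 2n r's then n h's, where the shown terms are n = 2, 3, 4, 5, 6.
For the next term, n = 7, so the run lengths are 14, 7.

rrrrrrrrrrrrrrhhhhhhh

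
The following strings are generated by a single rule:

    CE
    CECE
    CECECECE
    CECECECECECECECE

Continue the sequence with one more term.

Every step duplicates the string.
One more doubling of CECECECECECECECE gives the answer.

CECECECECECECECECECECECECECECECE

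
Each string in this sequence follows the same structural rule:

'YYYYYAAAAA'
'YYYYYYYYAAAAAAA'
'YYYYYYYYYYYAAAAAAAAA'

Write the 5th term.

YYYYYYYYYYYYYYYYYAAAAAAAAAAAAA

The n-th term is 3n-1 Y's then 2n+1 A's, where the shown terms are n = 2, 3, 4.
At n = 6 the blocks have lengths 17, 13.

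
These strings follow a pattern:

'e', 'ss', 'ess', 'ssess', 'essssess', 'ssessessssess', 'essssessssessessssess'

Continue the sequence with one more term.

ssessessssessessssessssessessssess

From term 3 onward, concatenate the second-to-last term with the last: e·ss = ess, ss·ess = ssess, …
So term 8 is ssessessssess·essssessssessessssess.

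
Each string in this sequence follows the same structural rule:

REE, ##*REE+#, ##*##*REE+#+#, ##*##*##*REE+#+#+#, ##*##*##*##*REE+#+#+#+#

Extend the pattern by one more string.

##*##*##*##*##*REE+#+#+#+#+#

Every step adds ##* to the front and +# to the end of the previous string.
So the next term is ##*·##*##*##*##*REE+#+#+#+#·+#.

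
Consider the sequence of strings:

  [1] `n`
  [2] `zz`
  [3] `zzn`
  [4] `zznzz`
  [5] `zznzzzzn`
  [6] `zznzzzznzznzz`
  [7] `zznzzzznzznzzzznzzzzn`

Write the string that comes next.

zznzzzznzznzzzznzzzznzznzzzznzznzz

Each term (from the third on) is the previous term followed by the one before it: term 3 = zz·n = zzn.
The next term joins zznzzzznzznzzzznzzzzn and zznzzzznzznzz.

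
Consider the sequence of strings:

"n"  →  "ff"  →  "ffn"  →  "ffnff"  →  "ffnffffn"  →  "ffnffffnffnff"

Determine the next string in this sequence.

ffnffffnffnffffnffffn

Each term (from the third on) is the previous term followed by the one before it: term 3 = ff·n = ffn.
So term 7 is ffnffffnffnff·ffnffffn.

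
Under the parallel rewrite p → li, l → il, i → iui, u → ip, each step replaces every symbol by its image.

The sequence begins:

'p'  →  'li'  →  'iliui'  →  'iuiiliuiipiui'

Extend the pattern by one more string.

iuiipiuiiuiiliuiipiuiiuiliiuiipiui

φ(iuiiliuiipiui) expands symbol-by-symbol to iui ip iui iui il iui ip iui iui li iui ip iui; joining the 13 pieces gives the next term.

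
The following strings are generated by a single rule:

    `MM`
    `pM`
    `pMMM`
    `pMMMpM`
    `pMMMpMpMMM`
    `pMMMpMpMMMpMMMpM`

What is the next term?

This is a Fibonacci-style word recurrence s(k) = s(k−1)·s(k−2): e.g. pM·MM = pMMM.
The next term joins pMMMpMpMMMpMMMpM and pMMMpMpMMM.

pMMMpMpMMMpMMMpMpMMMpMpMMM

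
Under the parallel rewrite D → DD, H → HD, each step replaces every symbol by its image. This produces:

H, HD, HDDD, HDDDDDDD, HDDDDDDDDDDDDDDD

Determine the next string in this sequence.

Rewriting the 16 symbols of HDDDDDDDDDDDDDDD one by one yields HD DD DD DD DD DD DD DD DD DD DD DD DD DD DD DD; concatenated:

HDDDDDDDDDDDDDDDDDDDDDDDDDDDDDDD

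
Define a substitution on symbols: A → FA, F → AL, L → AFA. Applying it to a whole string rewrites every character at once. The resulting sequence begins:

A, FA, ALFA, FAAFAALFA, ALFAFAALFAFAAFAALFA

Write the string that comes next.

Applying the rule to each of the 19 symbols of ALFAFAALFAFAAFAALFA gives the pieces FA AFA AL FA AL FA FA AFA AL FA AL FA FA AL FA FA AFA AL FA, which concatenate to the answer.

FAAFAALFAALFAFAAFAALFAALFAFAALFAFAAFAALFA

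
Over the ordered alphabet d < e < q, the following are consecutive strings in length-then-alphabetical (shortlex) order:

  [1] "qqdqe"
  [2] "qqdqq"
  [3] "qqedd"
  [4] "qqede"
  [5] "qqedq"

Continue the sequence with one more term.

Treat qqedq as a base-3 numeral over the given alphabet and add one, carrying through any trailing q's.

qqeed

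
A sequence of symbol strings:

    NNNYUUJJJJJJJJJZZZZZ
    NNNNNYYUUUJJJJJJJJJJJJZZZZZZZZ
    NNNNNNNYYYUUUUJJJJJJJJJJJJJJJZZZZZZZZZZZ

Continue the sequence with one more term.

NNNNNNNNNYYYYUUUUUJJJJJJJJJJJJJJJJJJZZZZZZZZZZZZZZ

Term n consists of 2n-1 N's, followed by n-1 Y's, followed by n U's, followed by 3n+3 J's, followed by 3n-1 Z's, where the shown terms are n = 2, 3, 4.
For the next term, n = 5, so the run lengths are 9, 4, 5, 18, 14.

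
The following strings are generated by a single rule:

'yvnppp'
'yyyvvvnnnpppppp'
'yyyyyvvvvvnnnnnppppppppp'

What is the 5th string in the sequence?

The n-th term is 2n-1 y's then 2n-1 v's then 2n-1 n's then 3n p's (n = 1, 2, …).
Setting n = 5 gives 9, 9, 9, 15 characters in each block.

yyyyyyyyyvvvvvvvvvnnnnnnnnnppppppppppppppp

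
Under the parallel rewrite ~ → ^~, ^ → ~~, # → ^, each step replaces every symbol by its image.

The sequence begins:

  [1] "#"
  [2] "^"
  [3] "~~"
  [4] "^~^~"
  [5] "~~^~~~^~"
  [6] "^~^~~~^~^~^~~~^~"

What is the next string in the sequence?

Applying the rule to each of the 16 symbols of ^~^~~~^~^~^~~~^~ gives the pieces ~~ ^~ ~~ ^~ ^~ ^~ ~~ ^~ ~~ ^~ ~~ ^~ ^~ ^~ ~~ ^~, which concatenate to the answer.

~~^~~~^~^~^~~~^~~~^~~~^~^~^~~~^~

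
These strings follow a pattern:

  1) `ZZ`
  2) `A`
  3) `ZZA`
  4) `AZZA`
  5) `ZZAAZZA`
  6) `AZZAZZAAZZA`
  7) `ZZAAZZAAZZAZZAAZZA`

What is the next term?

From term 3 onward, concatenate the second-to-last term with the last: ZZ·A = ZZA, A·ZZA = AZZA, …
Continuing: AZZAZZAAZZA · ZZAAZZAAZZAZZAAZZA gives term 8.

AZZAZZAAZZAZZAAZZAAZZAZZAAZZA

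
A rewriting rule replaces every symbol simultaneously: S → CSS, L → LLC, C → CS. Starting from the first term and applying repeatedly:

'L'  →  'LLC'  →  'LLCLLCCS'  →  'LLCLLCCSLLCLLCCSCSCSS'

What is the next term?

LLCLLCCSLLCLLCCSCSCSSLLCLLCCSLLCLLCCSCSCSSCSCSSCSCSSCSS

φ(LLCLLCCSLLCLLCCSCSCSS) expands symbol-by-symbol to LLC LLC CS LLC LLC CS CS CSS LLC LLC CS LLC LLC CS CS CSS CS CSS CS CSS CSS; joining the 21 pieces gives the next term.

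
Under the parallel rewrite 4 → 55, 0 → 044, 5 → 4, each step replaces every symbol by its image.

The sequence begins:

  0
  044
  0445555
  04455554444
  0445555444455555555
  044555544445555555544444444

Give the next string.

0445555444455555555444444445555555555555555

Replace each of the 27 characters of 044555544445555555544444444 in place — 044 55 55 4 4 4 4 55 55 55 55 4 4 4 4 4 4 4 4 55 55 55 55 55 55 55 55 — and concatenate.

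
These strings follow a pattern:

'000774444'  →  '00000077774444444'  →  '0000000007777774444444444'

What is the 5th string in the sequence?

Term n consists of 3n 0's, followed by 2n 7's, followed by 3n+1 4's (n = 1, 2, …).
At n = 5 the blocks have lengths 15, 10, 16.

00000000000000077777777774444444444444444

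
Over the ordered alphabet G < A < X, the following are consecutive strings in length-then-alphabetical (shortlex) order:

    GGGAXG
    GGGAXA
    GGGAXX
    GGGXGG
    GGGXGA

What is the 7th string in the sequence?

GGGXAG

Stepping forward 2 times from GGGXGA: GGGXGA → GGGXGX, then the target.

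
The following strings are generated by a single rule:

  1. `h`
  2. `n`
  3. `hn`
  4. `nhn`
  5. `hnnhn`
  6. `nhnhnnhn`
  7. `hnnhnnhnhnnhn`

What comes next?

Each term (from the third on) is the two preceding terms concatenated in order: term 3 = h·n = hn.
The next term joins nhnhnnhn and hnnhnnhnhnnhn.

nhnhnnhnhnnhnnhnhnnhn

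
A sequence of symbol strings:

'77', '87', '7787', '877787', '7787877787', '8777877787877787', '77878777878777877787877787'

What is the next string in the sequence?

877787778787778777878777878777877787877787

This is a Fibonacci-style word recurrence s(k) = s(k−2)·s(k−1): e.g. 77·87 = 7787.
So term 8 is 8777877787877787·77878777878777877787877787.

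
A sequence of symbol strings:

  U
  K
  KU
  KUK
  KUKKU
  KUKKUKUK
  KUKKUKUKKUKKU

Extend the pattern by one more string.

KUKKUKUKKUKKUKUKKUKUK

This is a Fibonacci-style word recurrence s(k) = s(k−1)·s(k−2): e.g. K·U = KU.
So term 8 is KUKKUKUKKUKKU·KUKKUKUK.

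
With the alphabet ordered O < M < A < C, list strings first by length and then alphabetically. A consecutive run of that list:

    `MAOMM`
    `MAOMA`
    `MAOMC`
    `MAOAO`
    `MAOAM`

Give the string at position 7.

Advancing 2 positions from MAOAM through MAOAM → MAOAA reaches term 7.

MAOAC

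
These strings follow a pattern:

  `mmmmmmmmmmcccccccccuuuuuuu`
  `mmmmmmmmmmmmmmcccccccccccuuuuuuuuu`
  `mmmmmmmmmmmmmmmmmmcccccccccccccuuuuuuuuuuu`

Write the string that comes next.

Term n consists of 4n-2 m's, followed by 2n+3 c's, followed by 2n+1 u's, where the shown terms are n = 3, 4, 5.
For the next term, n = 6, so the run lengths are 22, 15, 13.

mmmmmmmmmmmmmmmmmmmmmmcccccccccccccccuuuuuuuuuuuuu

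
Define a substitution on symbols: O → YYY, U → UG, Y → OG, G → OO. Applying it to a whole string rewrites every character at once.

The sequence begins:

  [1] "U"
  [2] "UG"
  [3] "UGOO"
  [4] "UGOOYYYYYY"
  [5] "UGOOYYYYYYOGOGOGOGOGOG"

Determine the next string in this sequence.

Replace each of the 22 characters of UGOOYYYYYYOGOGOGOGOGOG in place — UG OO YYY YYY OG OG OG OG OG OG YYY OO YYY OO YYY OO YYY OO YYY OO YYY OO — and concatenate.

UGOOYYYYYYOGOGOGOGOGOGYYYOOYYYOOYYYOOYYYOOYYYOOYYYOO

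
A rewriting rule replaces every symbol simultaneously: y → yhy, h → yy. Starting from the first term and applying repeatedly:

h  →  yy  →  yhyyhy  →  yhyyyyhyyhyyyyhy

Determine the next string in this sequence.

yhyyyyhyyhyyhyyhyyyyhyyhyyyyhyyhyyhyyhyyyyhy

Replace each of the 16 characters of yhyyyyhyyhyyyyhy in place — yhy yy yhy yhy yhy yhy yy yhy yhy yy yhy yhy yhy yhy yy yhy — and concatenate.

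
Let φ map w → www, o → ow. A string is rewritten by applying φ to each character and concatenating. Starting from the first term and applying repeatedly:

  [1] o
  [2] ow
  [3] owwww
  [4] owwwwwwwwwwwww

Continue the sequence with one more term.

owwwwwwwwwwwwwwwwwwwwwwwwwwwwwwwwwwwwwwww

Replace each of the 14 characters of owwwwwwwwwwwww in place — ow www www www www www www www www www www www www www — and concatenate.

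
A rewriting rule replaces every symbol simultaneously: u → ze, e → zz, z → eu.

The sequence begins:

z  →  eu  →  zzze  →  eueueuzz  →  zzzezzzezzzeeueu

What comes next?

Rewriting the 16 symbols of zzzezzzezzzeeueu one by one yields eu eu eu zz eu eu eu zz eu eu eu zz zz ze zz ze; concatenated:

eueueuzzeueueuzzeueueuzzzzzezzze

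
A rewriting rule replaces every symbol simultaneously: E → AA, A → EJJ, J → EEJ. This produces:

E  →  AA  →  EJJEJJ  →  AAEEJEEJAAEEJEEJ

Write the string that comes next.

Rewriting the 16 symbols of AAEEJEEJAAEEJEEJ one by one yields EJJ EJJ AA AA EEJ AA AA EEJ EJJ EJJ AA AA EEJ AA AA EEJ; concatenated:

EJJEJJAAAAEEJAAAAEEJEJJEJJAAAAEEJAAAAEEJ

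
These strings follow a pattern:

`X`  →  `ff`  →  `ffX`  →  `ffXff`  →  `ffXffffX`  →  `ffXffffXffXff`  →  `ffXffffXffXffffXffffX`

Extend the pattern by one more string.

ffXffffXffXffffXffffXffXffffXffXff

This is a Fibonacci-style word recurrence s(k) = s(k−1)·s(k−2): e.g. ff·X = ffX.
The next term joins ffXffffXffXffffXffffX and ffXffffXffXff.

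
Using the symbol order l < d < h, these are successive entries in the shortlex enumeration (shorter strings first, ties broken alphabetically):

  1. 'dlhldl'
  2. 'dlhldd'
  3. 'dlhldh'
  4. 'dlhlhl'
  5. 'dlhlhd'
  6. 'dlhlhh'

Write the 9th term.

Advancing 3 positions from dlhlhh through dlhlhh → dlhdll → dlhdld reaches term 9.

dlhdlh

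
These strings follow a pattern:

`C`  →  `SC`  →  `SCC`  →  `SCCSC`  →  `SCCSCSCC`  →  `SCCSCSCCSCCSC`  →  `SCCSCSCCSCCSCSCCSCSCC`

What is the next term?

Each term (from the third on) is the previous term followed by the one before it: term 3 = SC·C = SCC.
Continuing: SCCSCSCCSCCSCSCCSCSCC · SCCSCSCCSCCSC gives term 8.

SCCSCSCCSCCSCSCCSCSCCSCCSCSCCSCCSC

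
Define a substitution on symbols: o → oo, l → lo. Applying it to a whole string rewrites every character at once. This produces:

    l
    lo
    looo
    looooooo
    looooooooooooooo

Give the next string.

Rewriting the 16 symbols of looooooooooooooo one by one yields lo oo oo oo oo oo oo oo oo oo oo oo oo oo oo oo; concatenated:

looooooooooooooooooooooooooooooo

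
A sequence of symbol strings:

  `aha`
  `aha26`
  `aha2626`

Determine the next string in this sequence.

Each term is the previous one with 26 appended.
So the next term is aha2626·26.

aha262626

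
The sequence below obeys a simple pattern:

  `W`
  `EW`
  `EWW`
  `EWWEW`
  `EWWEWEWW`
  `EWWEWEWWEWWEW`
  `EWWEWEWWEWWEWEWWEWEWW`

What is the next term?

EWWEWEWWEWWEWEWWEWEWWEWWEWEWWEWWEW

From term 3 onward, concatenate the last term with the second-to-last: EW·W = EWW, EWW·EW = EWWEW, …
So term 8 is EWWEWEWWEWWEWEWWEWEWW·EWWEWEWWEWWEW.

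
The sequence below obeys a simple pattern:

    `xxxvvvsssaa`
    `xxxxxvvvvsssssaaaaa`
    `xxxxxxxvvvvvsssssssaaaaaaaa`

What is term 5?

Each string has the form x^{2n+1} v^{n+2} s^{2n+1} a^{3n-1} (n = 1, 2, …).
Setting n = 5 gives 11, 7, 11, 14 characters in each block.

xxxxxxxxxxxvvvvvvvsssssssssssaaaaaaaaaaaaaa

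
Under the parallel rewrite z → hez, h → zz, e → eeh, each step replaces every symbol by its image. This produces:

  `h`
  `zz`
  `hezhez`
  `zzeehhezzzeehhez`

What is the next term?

Applying the rule to each of the 16 symbols of zzeehhezzzeehhez gives the pieces hez hez eeh eeh zz zz eeh hez hez hez eeh eeh zz zz eeh hez, which concatenate to the answer.

hezhezeeheehzzzzeehhezhezhezeeheehzzzzeehhez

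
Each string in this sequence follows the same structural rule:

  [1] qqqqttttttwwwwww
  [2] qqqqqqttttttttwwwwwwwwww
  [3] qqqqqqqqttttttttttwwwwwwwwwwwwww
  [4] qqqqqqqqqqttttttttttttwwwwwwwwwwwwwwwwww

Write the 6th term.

Each string has the form q^{2n} t^{2n+2} w^{4n-2}, where the shown terms are n = 2, 3, 4, 5.
Setting n = 7 gives 14, 16, 26 characters in each block.

qqqqqqqqqqqqqqttttttttttttttttwwwwwwwwwwwwwwwwwwwwwwwwww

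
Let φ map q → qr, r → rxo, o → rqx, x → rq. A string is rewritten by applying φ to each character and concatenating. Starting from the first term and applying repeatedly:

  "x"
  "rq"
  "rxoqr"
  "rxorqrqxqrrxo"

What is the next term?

rxorqrqxrxoqrrxoqrrqqrrxorxorqrqx

Replace each of the 13 characters of rxorqrqxqrrxo in place — rxo rq rqx rxo qr rxo qr rq qr rxo rxo rq rqx — and concatenate.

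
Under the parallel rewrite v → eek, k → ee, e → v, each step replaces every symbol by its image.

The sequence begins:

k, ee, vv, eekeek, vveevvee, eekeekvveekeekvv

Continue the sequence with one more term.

Applying the rule to each of the 16 symbols of eekeekvveekeekvv gives the pieces v v ee v v ee eek eek v v ee v v ee eek eek, which concatenate to the answer.

vveevveeeekeekvveevveeeekeek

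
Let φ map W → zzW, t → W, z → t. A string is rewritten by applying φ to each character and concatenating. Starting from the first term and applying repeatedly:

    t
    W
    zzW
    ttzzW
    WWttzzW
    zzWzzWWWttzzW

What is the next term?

Applying the rule to each of the 13 symbols of zzWzzWWWttzzW gives the pieces t t zzW t t zzW zzW zzW W W t t zzW, which concatenate to the answer.

ttzzWttzzWzzWzzWWWttzzW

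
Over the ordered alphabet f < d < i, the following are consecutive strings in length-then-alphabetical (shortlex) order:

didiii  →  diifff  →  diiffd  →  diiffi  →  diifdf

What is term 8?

Stepping forward 3 times from diifdf: diifdf → diifdd → diifdi, then the target.

diifif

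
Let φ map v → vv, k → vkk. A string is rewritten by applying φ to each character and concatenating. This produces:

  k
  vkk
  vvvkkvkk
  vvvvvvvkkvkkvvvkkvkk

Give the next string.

φ(vvvvvvvkkvkkvvvkkvkk) expands symbol-by-symbol to vv vv vv vv vv vv vv vkk vkk vv vkk vkk vv vv vv vkk vkk vv vkk vkk; joining the 20 pieces gives the next term.

vvvvvvvvvvvvvvvkkvkkvvvkkvkkvvvvvvvkkvkkvvvkkvkk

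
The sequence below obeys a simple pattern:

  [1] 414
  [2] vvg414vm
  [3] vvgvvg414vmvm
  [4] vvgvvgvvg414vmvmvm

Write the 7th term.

vvgvvgvvgvvgvvgvvg414vmvmvmvmvmvm

s(k+1) = vvg·s(k)·vm, so each term gains vvg as a prefix and vm as a suffix.
From vvgvvgvvg414vmvmvm, 3 further steps: vvgvvgvvg414vmvmvm → vvgvvgvvgvvg414vmvmvmvm → vvgvvgvvgvvgvvg414vmvmvmvmvm → (answer).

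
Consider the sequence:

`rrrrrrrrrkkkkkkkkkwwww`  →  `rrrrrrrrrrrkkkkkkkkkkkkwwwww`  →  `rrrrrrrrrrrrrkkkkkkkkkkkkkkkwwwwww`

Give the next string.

rrrrrrrrrrrrrrrkkkkkkkkkkkkkkkkkkwwwwwww

The n-th term is 2n+3 r's then 3n k's then n+1 w's, where the shown terms are n = 3, 4, 5.
At n = 6 the blocks have lengths 15, 18, 7.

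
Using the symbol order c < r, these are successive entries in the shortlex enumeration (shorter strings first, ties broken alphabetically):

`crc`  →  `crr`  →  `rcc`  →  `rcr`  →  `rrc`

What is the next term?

Treat rrc as a base-2 numeral over the given alphabet and add one, carrying through any trailing r's.

rrr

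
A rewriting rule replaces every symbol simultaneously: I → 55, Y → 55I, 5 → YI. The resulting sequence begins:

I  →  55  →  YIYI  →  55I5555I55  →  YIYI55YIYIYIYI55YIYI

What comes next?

55I5555I55YIYI55I5555I5555I5555I55YIYI55I5555I55

Replace each of the 20 characters of YIYI55YIYIYIYI55YIYI in place — 55I 55 55I 55 YI YI 55I 55 55I 55 55I 55 55I 55 YI YI 55I 55 55I 55 — and concatenate.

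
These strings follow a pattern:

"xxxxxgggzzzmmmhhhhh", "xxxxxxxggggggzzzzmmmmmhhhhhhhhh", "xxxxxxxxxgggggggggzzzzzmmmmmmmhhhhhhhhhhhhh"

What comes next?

Reading off run lengths: x runs 5, 7, 9; g runs 3, 6, 9; z runs 3, 4, 5; m runs 3, 5, 7; h runs 5, 9, 13 — each is linear in n (n = 1, 2, …).
At n = 4 the blocks have lengths 11, 12, 6, 9, 17.

xxxxxxxxxxxggggggggggggzzzzzzmmmmmmmmmhhhhhhhhhhhhhhhhh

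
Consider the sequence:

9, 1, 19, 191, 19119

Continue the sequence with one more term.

Each term (from the third on) is the previous term followed by the one before it: term 3 = 1·9 = 19.
So term 6 is 19119·191.

19119191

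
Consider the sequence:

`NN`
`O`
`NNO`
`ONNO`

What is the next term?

NNOONNO

From term 3 onward, concatenate the second-to-last term with the last: NN·O = NNO, O·NNO = ONNO, …
The next term joins NNO and ONNO.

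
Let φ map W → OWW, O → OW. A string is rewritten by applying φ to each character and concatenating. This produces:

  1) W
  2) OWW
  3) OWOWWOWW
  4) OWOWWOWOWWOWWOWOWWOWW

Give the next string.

OWOWWOWOWWOWWOWOWWOWOWWOWWOWOWWOWWOWOWWOWOWWOWWOWOWWOWW

Replace each of the 21 characters of OWOWWOWOWWOWWOWOWWOWW in place — OW OWW OW OWW OWW OW OWW OW OWW OWW OW OWW OWW OW OWW OW OWW OWW OW OWW OWW — and concatenate.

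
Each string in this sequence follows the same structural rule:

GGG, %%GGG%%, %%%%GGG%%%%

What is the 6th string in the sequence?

Every step adds %% to the front and %% to the end of the previous string.
From %%%%GGG%%%%, 3 further steps: %%%%GGG%%%% → %%%%%%GGG%%%%%% → %%%%%%%%GGG%%%%%%%% → (answer).

%%%%%%%%%%GGG%%%%%%%%%%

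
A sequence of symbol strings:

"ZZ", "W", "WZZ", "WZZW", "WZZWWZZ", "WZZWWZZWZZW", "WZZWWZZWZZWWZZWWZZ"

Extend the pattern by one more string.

From term 3 onward, concatenate the last term with the second-to-last: W·ZZ = WZZ, WZZ·W = WZZW, …
Continuing: WZZWWZZWZZWWZZWWZZ · WZZWWZZWZZW gives term 8.

WZZWWZZWZZWWZZWWZZWZZWWZZWZZW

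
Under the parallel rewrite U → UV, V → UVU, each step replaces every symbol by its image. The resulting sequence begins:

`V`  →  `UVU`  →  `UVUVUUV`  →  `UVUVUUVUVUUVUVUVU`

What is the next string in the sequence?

UVUVUUVUVUUVUVUVUUVUVUUVUVUVUUVUVUUVUVUUV

φ(UVUVUUVUVUUVUVUVU) expands symbol-by-symbol to UV UVU UV UVU UV UV UVU UV UVU UV UV UVU UV UVU UV UVU UV; joining the 17 pieces gives the next term.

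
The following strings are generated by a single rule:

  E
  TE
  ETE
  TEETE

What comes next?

ETETEETE

Each term (from the third on) is the two preceding terms concatenated in order: term 3 = E·TE = ETE.
So term 5 is ETE·TEETE.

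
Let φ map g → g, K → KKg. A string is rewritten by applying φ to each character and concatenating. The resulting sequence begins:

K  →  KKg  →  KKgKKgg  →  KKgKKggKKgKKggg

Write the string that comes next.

φ(KKgKKggKKgKKggg) expands symbol-by-symbol to KKg KKg g KKg KKg g g KKg KKg g KKg KKg g g g; joining the 15 pieces gives the next term.

KKgKKggKKgKKgggKKgKKggKKgKKgggg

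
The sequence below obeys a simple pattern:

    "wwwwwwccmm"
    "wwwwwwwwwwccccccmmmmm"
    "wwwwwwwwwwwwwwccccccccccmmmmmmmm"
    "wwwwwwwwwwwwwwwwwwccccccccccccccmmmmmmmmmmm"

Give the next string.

wwwwwwwwwwwwwwwwwwwwwwccccccccccccccccccmmmmmmmmmmmmmm

Each string has the form w^{4n+2} c^{4n-2} m^{3n-1} (n = 1, 2, …).
Setting n = 5 gives 22, 18, 14 characters in each block.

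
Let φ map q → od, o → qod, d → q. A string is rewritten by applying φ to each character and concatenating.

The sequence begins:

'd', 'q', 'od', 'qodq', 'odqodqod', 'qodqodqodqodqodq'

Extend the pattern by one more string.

odqodqodqodqodqodqodqodqodqodqod

Applying the rule to each of the 16 symbols of qodqodqodqodqodq gives the pieces od qod q od qod q od qod q od qod q od qod q od, which concatenate to the answer.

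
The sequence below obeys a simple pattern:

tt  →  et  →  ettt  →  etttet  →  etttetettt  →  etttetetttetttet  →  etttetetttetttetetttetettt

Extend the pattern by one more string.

etttetetttetttetetttetetttetttetetttetttet

Each term (from the third on) is the previous term followed by the one before it: term 3 = et·tt = ettt.
Continuing: etttetetttetttetetttetettt · etttetetttetttet gives term 8.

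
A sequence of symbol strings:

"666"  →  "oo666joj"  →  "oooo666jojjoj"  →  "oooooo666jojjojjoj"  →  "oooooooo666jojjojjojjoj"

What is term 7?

oooooooooooo666jojjojjojjojjojjoj

Every step adds oo to the front and joj to the end of the previous string.
From oooooooo666jojjojjojjoj, 2 further steps: oooooooo666jojjojjojjoj → oooooooooo666jojjojjojjojjoj → (answer).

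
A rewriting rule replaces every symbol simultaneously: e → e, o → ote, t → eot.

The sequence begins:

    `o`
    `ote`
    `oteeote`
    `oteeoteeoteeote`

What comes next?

oteeoteeoteeoteeoteeoteeoteeote

Replace each of the 15 characters of oteeoteeoteeote in place — ote eot e e ote eot e e ote eot e e ote eot e — and concatenate.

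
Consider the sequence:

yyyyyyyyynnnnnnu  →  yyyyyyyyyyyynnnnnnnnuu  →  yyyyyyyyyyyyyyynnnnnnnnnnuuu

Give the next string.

Reading off run lengths: y runs 9, 12, 15; n runs 6, 8, 10; u runs 1, 2, 3 — each is linear in n, where the shown terms are n = 2, 3, 4.
For the next term, n = 5, so the run lengths are 18, 12, 4.

yyyyyyyyyyyyyyyyyynnnnnnnnnnnnuuuu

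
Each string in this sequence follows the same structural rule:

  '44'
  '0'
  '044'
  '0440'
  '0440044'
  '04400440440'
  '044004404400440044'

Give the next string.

04400440440044004404400440440

Each term (from the third on) is the previous term followed by the one before it: term 3 = 0·44 = 044.
So term 8 is 044004404400440044·04400440440.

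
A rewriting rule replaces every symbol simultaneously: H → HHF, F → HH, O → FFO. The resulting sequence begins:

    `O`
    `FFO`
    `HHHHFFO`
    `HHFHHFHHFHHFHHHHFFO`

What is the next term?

Replace each of the 19 characters of HHFHHFHHFHHFHHHHFFO in place — HHF HHF HH HHF HHF HH HHF HHF HH HHF HHF HH HHF HHF HHF HHF HH HH FFO — and concatenate.

HHFHHFHHHHFHHFHHHHFHHFHHHHFHHFHHHHFHHFHHFHHFHHHHFFO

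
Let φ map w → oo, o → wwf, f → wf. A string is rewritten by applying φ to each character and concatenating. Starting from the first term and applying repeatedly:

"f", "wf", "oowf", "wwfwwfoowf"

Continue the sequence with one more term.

oooowfoooowfwwfwwfoowf

Apply φ to wwfwwfoowf symbol by symbol: w→oo, w→oo, f→wf, w→oo, w→oo, f→wf, o→wwf, o→wwf, w→oo, f→wf; joined: oo oo wf oo oo wf wwf wwf oo wf.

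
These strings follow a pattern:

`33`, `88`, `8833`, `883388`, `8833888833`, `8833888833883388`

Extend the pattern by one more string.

Each term (from the third on) is the previous term followed by the one before it: term 3 = 88·33 = 8833.
The next term joins 8833888833883388 and 8833888833.

88338888338833888833888833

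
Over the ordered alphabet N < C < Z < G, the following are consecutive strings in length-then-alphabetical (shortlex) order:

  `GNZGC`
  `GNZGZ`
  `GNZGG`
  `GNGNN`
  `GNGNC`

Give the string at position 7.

Continuing the enumeration 2 steps past GNGNC: GNGNC → GNGNZ → (answer).

GNGNG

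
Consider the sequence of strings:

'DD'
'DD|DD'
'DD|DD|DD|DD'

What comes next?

DD|DD|DD|DD|DD|DD|DD|DD

Every step duplicates the string with '|' between the halves.
One more doubling of DD|DD|DD|DD gives the answer.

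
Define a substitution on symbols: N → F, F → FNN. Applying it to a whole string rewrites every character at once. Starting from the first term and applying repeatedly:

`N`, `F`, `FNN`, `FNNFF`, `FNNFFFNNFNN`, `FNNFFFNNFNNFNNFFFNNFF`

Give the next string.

Applying the rule to each of the 21 symbols of FNNFFFNNFNNFNNFFFNNFF gives the pieces FNN F F FNN FNN FNN F F FNN F F FNN F F FNN FNN FNN F F FNN FNN, which concatenate to the answer.

FNNFFFNNFNNFNNFFFNNFFFNNFFFNNFNNFNNFFFNNFNN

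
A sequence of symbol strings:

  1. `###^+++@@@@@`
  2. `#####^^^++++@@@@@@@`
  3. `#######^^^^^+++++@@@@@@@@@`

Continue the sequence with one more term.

#########^^^^^^^++++++@@@@@@@@@@@

The n-th term is 2n+1 #'s then 2n-1 ^'s then n+2 +'s then 2n+3 @'s (n = 1, 2, …).
For the next term, n = 4, so the run lengths are 9, 7, 6, 11.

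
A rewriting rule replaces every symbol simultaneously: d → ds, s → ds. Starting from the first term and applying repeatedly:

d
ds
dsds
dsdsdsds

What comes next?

dsdsdsdsdsdsdsds

Rewriting each symbol of dsdsdsds: d→ds, s→ds, d→ds, s→ds, d→ds, s→ds, d→ds, s→ds, which concatenates to ds ds ds ds ds ds ds ds.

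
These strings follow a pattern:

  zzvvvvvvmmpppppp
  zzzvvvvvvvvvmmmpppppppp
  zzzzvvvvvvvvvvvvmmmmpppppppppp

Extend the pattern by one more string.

zzzzzvvvvvvvvvvvvvvvmmmmmpppppppppppp

Term n consists of n z's, followed by 3n v's, followed by n m's, followed by 2n+2 p's, where the shown terms are n = 2, 3, 4.
Setting n = 5 gives 5, 15, 5, 12 characters in each block.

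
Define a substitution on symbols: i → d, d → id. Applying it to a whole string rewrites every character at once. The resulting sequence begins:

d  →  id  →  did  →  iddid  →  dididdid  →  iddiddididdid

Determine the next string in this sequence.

dididdididdiddididdid

Applying the rule to each of the 13 symbols of iddiddididdid gives the pieces d id id d id id d id d id id d id, which concatenate to the answer.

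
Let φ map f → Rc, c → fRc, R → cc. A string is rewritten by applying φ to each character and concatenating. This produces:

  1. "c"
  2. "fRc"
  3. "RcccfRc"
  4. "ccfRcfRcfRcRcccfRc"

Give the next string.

fRcfRcRcccfRcRcccfRcRcccfRcccfRcfRcfRcRcccfRc

φ(ccfRcfRcfRcRcccfRc) expands symbol-by-symbol to fRc fRc Rc cc fRc Rc cc fRc Rc cc fRc cc fRc fRc fRc Rc cc fRc; joining the 18 pieces gives the next term.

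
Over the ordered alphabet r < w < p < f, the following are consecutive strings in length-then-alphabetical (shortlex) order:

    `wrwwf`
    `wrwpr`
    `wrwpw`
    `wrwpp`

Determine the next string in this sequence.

wrwpf

Find the rightmost character of wrwpp below f, bump it to the next letter, and reset everything to its right to r.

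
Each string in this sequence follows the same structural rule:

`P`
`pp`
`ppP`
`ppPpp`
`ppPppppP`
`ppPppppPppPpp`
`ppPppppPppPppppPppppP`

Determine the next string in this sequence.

Each term (from the third on) is the previous term followed by the one before it: term 3 = pp·P = ppP.
Continuing: ppPppppPppPppppPppppP · ppPppppPppPpp gives term 8.

ppPppppPppPppppPppppPppPppppPppPpp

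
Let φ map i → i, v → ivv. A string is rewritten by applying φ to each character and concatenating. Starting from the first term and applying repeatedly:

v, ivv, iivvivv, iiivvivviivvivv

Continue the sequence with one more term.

Replace each of the 15 characters of iiivvivviivvivv in place — i i i ivv ivv i ivv ivv i i ivv ivv i ivv ivv — and concatenate.

iiiivvivviivvivviiivvivviivvivv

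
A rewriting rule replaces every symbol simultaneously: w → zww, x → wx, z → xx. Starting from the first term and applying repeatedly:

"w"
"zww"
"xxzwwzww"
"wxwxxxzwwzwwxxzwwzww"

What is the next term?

φ(wxwxxxzwwzwwxxzwwzww) expands symbol-by-symbol to zww wx zww wx wx wx xx zww zww xx zww zww wx wx xx zww zww xx zww zww; joining the 20 pieces gives the next term.

zwwwxzwwwxwxwxxxzwwzwwxxzwwzwwwxwxxxzwwzwwxxzwwzww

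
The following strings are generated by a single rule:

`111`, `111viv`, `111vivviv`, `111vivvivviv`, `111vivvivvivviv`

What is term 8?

111vivvivvivvivvivvivviv

The strings grow by a fixed suffix viv each time.
From 111vivvivvivviv, 3 further steps: 111vivvivvivviv → 111vivvivvivvivviv → 111vivvivvivvivvivviv → (answer).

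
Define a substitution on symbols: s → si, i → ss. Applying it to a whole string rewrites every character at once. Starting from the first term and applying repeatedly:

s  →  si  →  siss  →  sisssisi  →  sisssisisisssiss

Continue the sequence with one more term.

sisssisisisssisssisssisisisssisi

Replace each of the 16 characters of sisssisisisssiss in place — si ss si si si ss si ss si ss si si si ss si si — and concatenate.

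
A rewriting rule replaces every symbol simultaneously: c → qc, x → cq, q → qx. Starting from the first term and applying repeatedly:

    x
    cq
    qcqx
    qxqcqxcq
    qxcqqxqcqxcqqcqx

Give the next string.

qxcqqcqxqxcqqxqcqxcqqcqxqxqcqxcq

φ(qxcqqxqcqxcqqcqx) expands symbol-by-symbol to qx cq qc qx qx cq qx qc qx cq qc qx qx qc qx cq; joining the 16 pieces gives the next term.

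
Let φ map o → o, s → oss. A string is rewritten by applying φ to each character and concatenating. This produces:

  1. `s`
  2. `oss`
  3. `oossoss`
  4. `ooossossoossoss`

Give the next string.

oooossossoossossooossossoossoss

Applying the rule to each of the 15 symbols of ooossossoossoss gives the pieces o o o oss oss o oss oss o o oss oss o oss oss, which concatenate to the answer.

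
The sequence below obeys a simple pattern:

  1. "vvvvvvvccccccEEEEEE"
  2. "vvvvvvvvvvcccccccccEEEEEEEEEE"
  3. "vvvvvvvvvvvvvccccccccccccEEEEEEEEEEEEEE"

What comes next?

Term n consists of 3n+1 v's, followed by 3n c's, followed by 4n-2 E's, where the shown terms are n = 2, 3, 4.
Setting n = 5 gives 16, 15, 18 characters in each block.

vvvvvvvvvvvvvvvvcccccccccccccccEEEEEEEEEEEEEEEEEE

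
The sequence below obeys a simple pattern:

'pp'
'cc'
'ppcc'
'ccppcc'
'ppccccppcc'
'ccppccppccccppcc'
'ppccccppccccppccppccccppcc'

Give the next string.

This is a Fibonacci-style word recurrence s(k) = s(k−2)·s(k−1): e.g. pp·cc = ppcc.
Continuing: ccppccppccccppcc · ppccccppccccppccppccccppcc gives term 8.

ccppccppccccppccppccccppccccppccppccccppcc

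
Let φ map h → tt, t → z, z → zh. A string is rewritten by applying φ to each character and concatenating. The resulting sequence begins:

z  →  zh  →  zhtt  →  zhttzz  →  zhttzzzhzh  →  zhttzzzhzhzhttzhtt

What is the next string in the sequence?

zhttzzzhzhzhttzhttzhttzzzhttzz

Applying the rule to each of the 18 symbols of zhttzzzhzhzhttzhtt gives the pieces zh tt z z zh zh zh tt zh tt zh tt z z zh tt z z, which concatenate to the answer.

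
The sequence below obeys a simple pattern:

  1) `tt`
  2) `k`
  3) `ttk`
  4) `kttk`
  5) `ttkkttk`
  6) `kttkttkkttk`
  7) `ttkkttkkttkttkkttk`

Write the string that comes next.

kttkttkkttkttkkttkkttkttkkttk

Each term (from the third on) is the two preceding terms concatenated in order: term 3 = tt·k = ttk.
Continuing: kttkttkkttk · ttkkttkkttkttkkttk gives term 8.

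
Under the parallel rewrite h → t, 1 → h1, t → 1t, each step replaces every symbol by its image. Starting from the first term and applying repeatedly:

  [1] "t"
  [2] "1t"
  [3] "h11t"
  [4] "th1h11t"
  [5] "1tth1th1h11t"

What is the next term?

h11t1tth11tth1th1h11t

Rewriting each symbol of 1tth1th1h11t: 1→h1, t→1t, t→1t, h→t, 1→h1, t→1t, h→t, 1→h1, h→t, 1→h1, 1→h1, t→1t, which concatenates to h1 1t 1t t h1 1t t h1 t h1 h1 1t.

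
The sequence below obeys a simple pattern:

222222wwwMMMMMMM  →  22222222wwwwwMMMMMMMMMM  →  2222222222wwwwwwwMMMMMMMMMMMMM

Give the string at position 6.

2222222222222222wwwwwwwwwwwwwMMMMMMMMMMMMMMMMMMMMMM

Reading off run lengths: 2 runs 6, 8, 10; w runs 3, 5, 7; M runs 7, 10, 13 — each is linear in n, where the shown terms are n = 2, 3, 4.
At n = 7 the blocks have lengths 16, 13, 22.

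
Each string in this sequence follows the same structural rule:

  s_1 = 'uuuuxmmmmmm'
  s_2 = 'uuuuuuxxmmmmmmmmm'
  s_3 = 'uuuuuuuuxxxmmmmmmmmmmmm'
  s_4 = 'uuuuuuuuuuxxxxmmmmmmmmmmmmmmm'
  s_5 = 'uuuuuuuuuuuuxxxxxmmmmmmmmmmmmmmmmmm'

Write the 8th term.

uuuuuuuuuuuuuuuuuuxxxxxxxxmmmmmmmmmmmmmmmmmmmmmmmmmmm

Each string has the form u^{2n} x^{n-1} m^{3n}, where the shown terms are n = 2, 3, 4, 5, 6.
For term 8, n = 9, so the run lengths are 18, 8, 27.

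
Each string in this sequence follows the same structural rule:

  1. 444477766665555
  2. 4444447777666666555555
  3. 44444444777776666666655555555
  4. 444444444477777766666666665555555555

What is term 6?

44444444444444777777776666666666666655555555555555

The n-th term is 2n 4's then n+1 7's then 2n 6's then 2n 5's, where the shown terms are n = 2, 3, 4, 5.
At n = 7 the blocks have lengths 14, 8, 14, 14.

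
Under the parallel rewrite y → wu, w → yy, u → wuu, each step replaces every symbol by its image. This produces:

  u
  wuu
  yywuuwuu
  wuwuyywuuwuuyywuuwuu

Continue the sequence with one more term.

Rewriting the 20 symbols of wuwuyywuuwuuyywuuwuu one by one yields yy wuu yy wuu wu wu yy wuu wuu yy wuu wuu wu wu yy wuu wuu yy wuu wuu; concatenated:

yywuuyywuuwuwuyywuuwuuyywuuwuuwuwuyywuuwuuyywuuwuu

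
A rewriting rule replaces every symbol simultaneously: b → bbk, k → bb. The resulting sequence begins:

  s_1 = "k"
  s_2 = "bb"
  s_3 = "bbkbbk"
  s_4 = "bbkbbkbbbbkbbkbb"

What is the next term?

bbkbbkbbbbkbbkbbbbkbbkbbkbbkbbbbkbbkbbbbkbbk

φ(bbkbbkbbbbkbbkbb) expands symbol-by-symbol to bbk bbk bb bbk bbk bb bbk bbk bbk bbk bb bbk bbk bb bbk bbk; joining the 16 pieces gives the next term.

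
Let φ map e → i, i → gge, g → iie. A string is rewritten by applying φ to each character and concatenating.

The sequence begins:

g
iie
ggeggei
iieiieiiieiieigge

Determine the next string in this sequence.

Rewriting the 17 symbols of iieiieiiieiieigge one by one yields gge gge i gge gge i gge gge gge i gge gge i gge iie iie i; concatenated:

ggeggeiggeggeiggeggeggeiggeggeiggeiieiiei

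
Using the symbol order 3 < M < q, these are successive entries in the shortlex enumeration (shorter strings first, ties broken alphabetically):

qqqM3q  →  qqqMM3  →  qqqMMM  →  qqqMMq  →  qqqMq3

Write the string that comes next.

qqqMqM

Treat qqqMq3 as a base-3 numeral over the given alphabet and add one, carrying through any trailing q's.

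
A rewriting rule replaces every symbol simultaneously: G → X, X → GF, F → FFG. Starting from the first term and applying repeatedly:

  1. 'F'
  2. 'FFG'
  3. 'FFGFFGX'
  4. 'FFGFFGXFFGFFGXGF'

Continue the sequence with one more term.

Replace each of the 16 characters of FFGFFGXFFGFFGXGF in place — FFG FFG X FFG FFG X GF FFG FFG X FFG FFG X GF X FFG — and concatenate.

FFGFFGXFFGFFGXGFFFGFFGXFFGFFGXGFXFFG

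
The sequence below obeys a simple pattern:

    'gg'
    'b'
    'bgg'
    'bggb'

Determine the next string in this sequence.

From term 3 onward, concatenate the last term with the second-to-last: b·gg = bgg, bgg·b = bggb, …
So term 5 is bggb·bgg.

bggbbgg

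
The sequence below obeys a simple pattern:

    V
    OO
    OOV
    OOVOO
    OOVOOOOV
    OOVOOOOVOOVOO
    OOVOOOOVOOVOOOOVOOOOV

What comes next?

OOVOOOOVOOVOOOOVOOOOVOOVOOOOVOOVOO

From term 3 onward, concatenate the last term with the second-to-last: OO·V = OOV, OOV·OO = OOVOO, …
So term 8 is OOVOOOOVOOVOOOOVOOOOV·OOVOOOOVOOVOO.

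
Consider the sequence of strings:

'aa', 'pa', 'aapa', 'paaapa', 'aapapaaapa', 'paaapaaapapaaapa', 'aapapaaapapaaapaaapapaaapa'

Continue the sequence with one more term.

paaapaaapapaaapaaapapaaapapaaapaaapapaaapa

From term 3 onward, concatenate the second-to-last term with the last: aa·pa = aapa, pa·aapa = paaapa, …
So term 8 is paaapaaapapaaapa·aapapaaapapaaapaaapapaaapa.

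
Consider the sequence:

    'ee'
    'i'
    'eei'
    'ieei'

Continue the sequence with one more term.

This is a Fibonacci-style word recurrence s(k) = s(k−2)·s(k−1): e.g. ee·i = eei.
So term 5 is eei·ieei.

eeiieei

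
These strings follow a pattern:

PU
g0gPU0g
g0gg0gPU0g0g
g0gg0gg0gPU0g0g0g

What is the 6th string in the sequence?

g0gg0gg0gg0gg0gPU0g0g0g0g0g

Every step adds g0g to the front and 0g to the end of the previous string.
From g0gg0gg0gPU0g0g0g, 2 further steps: g0gg0gg0gPU0g0g0g → g0gg0gg0gg0gPU0g0g0g0g → (answer).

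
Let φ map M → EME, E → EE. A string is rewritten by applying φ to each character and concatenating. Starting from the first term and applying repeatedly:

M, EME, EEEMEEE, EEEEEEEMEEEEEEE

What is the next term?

EEEEEEEEEEEEEEEMEEEEEEEEEEEEEEE

φ(EEEEEEEMEEEEEEE) expands symbol-by-symbol to EE EE EE EE EE EE EE EME EE EE EE EE EE EE EE; joining the 15 pieces gives the next term.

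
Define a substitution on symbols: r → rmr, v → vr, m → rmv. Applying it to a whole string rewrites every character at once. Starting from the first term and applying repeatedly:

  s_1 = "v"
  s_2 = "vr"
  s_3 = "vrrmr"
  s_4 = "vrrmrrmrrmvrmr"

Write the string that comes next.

vrrmrrmrrmvrmrrmrrmvrmrrmrrmvvrrmrrmvrmr

Replace each of the 14 characters of vrrmrrmrrmvrmr in place — vr rmr rmr rmv rmr rmr rmv rmr rmr rmv vr rmr rmv rmr — and concatenate.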